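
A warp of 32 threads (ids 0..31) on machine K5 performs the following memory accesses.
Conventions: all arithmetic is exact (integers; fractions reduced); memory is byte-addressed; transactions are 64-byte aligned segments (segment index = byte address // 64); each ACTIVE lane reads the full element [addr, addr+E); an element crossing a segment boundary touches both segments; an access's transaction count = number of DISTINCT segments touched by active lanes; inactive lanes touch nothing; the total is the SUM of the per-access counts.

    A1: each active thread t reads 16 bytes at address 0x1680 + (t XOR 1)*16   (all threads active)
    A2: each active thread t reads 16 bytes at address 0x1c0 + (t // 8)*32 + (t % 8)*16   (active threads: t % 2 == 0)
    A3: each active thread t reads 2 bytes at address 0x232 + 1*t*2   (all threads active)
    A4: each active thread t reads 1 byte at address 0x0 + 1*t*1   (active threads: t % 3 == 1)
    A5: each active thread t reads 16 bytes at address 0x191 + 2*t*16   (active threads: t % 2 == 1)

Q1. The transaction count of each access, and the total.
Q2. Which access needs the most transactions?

A1: 8 transactions
A2: 4 transactions
A3: 2 transactions
A4: 1 transaction
A5: 17 transactions

Answer: 8,4,2,1,17; total 32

Answer: A5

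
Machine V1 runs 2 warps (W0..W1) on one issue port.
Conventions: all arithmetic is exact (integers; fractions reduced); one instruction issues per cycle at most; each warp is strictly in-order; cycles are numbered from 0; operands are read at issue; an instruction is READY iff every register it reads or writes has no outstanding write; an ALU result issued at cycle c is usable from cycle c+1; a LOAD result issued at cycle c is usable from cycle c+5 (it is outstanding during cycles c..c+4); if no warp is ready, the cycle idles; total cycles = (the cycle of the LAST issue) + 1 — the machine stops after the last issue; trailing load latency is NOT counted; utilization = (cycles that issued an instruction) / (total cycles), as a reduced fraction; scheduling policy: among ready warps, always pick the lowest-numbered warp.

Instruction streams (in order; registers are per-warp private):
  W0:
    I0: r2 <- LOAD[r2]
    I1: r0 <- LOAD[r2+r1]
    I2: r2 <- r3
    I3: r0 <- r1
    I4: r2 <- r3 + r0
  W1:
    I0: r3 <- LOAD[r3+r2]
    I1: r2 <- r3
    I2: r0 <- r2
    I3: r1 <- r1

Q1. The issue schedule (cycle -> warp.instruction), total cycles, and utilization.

cycle 0: W0.I0
cycle 1: W1.I0
cycle 2: idle
cycle 3: idle
cycle 4: idle
cycle 5: W0.I1
cycle 6: W0.I2
cycle 7: W1.I1
cycle 8: W1.I2
cycle 9: W1.I3
cycle 10: W0.I3
cycle 11: W0.I4

Answer: 12 cycles, utilization 3/4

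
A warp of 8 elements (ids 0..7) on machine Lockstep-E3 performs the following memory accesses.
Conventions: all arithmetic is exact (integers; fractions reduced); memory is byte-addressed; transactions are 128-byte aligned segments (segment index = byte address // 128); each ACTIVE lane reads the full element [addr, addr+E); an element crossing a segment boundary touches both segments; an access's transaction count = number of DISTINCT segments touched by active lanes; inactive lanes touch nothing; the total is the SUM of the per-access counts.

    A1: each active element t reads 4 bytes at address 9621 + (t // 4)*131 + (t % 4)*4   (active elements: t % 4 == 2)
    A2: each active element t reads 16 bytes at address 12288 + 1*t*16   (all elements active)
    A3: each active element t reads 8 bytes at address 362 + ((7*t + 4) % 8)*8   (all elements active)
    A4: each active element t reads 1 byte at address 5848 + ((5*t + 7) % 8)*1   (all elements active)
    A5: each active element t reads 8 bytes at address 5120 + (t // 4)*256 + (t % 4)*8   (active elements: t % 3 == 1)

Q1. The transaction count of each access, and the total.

A1: 2 transactions
A2: 1 transaction
A3: 2 transactions
A4: 1 transaction
A5: 2 transactions

Answer: 2,1,2,1,2; total 8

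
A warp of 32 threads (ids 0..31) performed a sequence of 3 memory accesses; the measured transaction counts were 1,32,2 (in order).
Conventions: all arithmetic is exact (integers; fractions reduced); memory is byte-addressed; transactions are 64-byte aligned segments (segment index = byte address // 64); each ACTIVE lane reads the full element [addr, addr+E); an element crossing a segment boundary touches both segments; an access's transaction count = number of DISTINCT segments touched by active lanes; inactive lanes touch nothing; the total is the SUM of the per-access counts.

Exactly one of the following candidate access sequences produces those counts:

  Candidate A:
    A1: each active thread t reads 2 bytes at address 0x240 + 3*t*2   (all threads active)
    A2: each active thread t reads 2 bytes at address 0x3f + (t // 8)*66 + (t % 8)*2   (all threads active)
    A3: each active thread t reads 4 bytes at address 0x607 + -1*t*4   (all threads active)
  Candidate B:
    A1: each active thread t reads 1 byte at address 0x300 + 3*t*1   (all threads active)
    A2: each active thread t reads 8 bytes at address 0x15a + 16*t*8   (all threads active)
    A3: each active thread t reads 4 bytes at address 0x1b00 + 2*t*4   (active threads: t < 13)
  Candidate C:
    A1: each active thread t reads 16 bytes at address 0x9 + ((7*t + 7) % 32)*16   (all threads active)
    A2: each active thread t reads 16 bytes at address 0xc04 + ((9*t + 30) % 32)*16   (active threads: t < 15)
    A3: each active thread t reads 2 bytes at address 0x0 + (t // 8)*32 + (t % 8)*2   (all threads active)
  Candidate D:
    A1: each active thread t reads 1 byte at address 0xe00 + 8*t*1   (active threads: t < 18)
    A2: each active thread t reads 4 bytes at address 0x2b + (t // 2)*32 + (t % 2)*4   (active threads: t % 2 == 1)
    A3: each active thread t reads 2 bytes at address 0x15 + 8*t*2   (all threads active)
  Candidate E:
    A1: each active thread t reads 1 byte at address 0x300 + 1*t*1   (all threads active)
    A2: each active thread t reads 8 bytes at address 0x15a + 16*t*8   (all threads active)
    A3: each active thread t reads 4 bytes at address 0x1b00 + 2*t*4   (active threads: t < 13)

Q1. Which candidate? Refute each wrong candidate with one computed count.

A: A1 gives 3 transactions, not 1
B: A1 gives 2 transactions, not 1
C: A1 gives 9 transactions, not 1
D: A1 gives 3 transactions, not 1
E: all counts match (1,32,2)

Answer: E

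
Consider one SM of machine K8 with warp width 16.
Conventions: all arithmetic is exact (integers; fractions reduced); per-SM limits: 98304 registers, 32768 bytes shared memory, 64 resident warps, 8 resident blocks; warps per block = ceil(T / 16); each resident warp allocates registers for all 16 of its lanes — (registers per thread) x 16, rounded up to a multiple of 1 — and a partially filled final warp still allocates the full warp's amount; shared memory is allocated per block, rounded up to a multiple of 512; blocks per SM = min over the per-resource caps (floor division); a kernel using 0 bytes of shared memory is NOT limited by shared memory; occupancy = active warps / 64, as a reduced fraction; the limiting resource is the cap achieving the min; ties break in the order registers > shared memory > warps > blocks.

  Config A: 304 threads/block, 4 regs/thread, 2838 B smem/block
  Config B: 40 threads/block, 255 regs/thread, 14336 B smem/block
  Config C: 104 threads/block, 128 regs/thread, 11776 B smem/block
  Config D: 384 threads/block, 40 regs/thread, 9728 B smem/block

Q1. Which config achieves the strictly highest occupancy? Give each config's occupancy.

occupancies: A 57/64, B 3/32, C 7/32, D 3/4

Answer: A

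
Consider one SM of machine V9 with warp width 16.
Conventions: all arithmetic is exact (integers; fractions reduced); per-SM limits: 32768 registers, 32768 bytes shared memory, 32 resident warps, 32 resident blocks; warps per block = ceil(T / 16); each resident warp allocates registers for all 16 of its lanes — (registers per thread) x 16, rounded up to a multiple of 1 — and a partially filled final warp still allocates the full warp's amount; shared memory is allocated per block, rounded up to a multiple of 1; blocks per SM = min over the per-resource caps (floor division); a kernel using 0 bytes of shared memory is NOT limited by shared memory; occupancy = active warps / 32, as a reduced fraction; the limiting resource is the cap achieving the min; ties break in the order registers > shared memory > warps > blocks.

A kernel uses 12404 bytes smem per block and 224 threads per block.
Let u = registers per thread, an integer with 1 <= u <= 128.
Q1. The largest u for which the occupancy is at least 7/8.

Answer: u = 73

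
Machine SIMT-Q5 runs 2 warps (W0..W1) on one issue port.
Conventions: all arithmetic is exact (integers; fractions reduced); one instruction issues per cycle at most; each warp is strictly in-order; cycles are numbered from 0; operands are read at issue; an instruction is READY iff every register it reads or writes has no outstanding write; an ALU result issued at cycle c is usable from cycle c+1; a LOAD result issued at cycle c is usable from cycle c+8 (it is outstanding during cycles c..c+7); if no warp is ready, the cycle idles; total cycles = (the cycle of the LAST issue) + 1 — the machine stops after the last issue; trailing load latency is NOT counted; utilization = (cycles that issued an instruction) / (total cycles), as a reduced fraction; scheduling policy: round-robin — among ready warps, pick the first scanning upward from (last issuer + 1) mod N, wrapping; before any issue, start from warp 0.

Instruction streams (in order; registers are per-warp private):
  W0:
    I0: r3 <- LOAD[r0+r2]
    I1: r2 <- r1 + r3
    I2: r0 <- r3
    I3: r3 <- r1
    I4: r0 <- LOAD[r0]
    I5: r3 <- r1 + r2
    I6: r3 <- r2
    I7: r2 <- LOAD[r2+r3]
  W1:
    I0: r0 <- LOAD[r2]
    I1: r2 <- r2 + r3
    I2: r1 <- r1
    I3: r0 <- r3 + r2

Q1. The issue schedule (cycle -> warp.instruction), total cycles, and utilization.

cycle 0: W0.I0
cycle 1: W1.I0
cycle 2: W1.I1
cycle 3: W1.I2
cycle 4: idle
cycle 5: idle
cycle 6: idle
cycle 7: idle
cycle 8: W0.I1
cycle 9: W1.I3
cycle 10: W0.I2
cycle 11: W0.I3
cycle 12: W0.I4
cycle 13: W0.I5
cycle 14: W0.I6
cycle 15: W0.I7

Answer: 16 cycles, utilization 3/4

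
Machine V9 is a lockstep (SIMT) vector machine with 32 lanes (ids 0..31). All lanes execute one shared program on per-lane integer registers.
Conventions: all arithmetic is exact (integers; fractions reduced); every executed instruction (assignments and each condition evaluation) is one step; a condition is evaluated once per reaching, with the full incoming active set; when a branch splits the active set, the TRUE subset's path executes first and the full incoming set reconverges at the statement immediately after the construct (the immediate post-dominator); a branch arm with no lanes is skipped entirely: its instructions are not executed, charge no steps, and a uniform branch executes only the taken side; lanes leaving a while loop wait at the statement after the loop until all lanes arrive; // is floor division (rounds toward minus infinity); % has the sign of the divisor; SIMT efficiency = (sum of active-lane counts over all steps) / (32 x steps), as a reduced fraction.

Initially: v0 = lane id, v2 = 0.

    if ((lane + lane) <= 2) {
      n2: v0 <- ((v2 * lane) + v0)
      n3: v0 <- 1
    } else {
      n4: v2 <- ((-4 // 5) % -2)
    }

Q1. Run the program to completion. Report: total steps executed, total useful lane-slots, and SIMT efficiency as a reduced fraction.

Answer: 4 steps, 66 useful, 33/64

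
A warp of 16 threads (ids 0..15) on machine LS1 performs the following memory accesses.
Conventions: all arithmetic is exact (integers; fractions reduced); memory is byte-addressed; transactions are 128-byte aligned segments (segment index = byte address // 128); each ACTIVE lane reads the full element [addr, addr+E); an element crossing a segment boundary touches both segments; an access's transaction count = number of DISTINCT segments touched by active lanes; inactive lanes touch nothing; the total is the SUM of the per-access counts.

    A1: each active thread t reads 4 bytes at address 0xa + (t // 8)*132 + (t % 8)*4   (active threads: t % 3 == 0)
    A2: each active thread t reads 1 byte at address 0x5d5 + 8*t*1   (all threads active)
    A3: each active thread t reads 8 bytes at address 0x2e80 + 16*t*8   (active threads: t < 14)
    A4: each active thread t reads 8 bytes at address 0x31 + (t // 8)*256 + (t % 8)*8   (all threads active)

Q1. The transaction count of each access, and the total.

A1: 2 transactions
A2: 2 transactions
A3: 14 transactions
A4: 2 transactions

Answer: 2,2,14,2; total 20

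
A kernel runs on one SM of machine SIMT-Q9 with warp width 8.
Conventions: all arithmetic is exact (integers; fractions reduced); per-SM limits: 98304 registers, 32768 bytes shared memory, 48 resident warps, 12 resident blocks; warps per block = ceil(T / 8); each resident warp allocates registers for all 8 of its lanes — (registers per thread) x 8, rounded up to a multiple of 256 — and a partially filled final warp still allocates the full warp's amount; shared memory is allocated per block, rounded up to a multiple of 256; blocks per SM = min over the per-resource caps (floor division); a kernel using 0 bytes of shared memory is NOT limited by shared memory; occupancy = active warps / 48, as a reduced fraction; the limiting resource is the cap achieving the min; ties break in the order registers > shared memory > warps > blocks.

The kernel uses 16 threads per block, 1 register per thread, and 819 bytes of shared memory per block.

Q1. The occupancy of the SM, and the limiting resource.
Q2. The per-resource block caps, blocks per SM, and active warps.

Answer: occupancy 1/2, limited by blocks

registers: 192 blocks
shared memory: 32 blocks
warps: 24 blocks
blocks: 12 blocks

Answer: 12 blocks, 24 active warps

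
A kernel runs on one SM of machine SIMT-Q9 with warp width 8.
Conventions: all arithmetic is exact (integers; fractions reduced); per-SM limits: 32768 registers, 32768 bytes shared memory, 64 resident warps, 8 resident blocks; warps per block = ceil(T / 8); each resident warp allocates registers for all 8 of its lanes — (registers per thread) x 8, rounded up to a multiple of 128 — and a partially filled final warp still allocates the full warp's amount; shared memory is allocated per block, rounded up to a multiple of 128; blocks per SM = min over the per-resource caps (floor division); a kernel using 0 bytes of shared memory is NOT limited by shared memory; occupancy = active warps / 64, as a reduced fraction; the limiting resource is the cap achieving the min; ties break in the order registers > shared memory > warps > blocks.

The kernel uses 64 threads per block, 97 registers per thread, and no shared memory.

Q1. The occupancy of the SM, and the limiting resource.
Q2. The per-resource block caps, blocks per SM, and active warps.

Answer: occupancy 1/2, limited by registers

registers: 4 blocks
shared memory: no limit (kernel uses none)
warps: 8 blocks
blocks: 8 blocks

Answer: 4 blocks, 32 active warps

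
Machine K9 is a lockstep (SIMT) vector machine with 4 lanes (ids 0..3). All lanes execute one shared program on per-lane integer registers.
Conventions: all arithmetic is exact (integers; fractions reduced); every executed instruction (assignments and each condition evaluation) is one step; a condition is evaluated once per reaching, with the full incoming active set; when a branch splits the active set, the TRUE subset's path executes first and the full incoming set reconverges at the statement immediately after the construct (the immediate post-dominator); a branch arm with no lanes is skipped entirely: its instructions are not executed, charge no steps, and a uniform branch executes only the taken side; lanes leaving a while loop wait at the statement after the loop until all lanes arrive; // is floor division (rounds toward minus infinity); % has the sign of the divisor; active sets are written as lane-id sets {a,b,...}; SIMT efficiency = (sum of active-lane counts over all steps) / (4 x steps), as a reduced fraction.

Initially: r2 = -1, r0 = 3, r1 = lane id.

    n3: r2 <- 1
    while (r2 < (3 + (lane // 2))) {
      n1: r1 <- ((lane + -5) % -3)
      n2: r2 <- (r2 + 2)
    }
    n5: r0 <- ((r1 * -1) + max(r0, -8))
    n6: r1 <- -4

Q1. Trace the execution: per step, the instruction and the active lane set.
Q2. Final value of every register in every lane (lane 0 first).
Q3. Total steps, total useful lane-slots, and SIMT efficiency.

step 0: r2 <- 1                      {0,1,2,3}
step 1: eval (r2 < (3 + (lane // 2))) {0,1,2,3}
step 2: r1 <- ((lane + -5) % -3)     {0,1,2,3}
step 3: r2 <- (r2 + 2)               {0,1,2,3}
step 4: eval (r2 < (3 + (lane // 2))) {0,1,2,3}
step 5: r1 <- ((lane + -5) % -3)     {2,3}
step 6: r2 <- (r2 + 2)               {2,3}
step 7: eval (r2 < (3 + (lane // 2))) {2,3}
step 8: r0 <- ((r1 * -1) + max(r0, -8)) {0,1,2,3}
step 9: r1 <- -4                     {0,1,2,3}

Answer: 10 steps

r2: 3,3,5,5
r0: 5,4,3,5
r1: -4,-4,-4,-4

steps = 10; useful = 34; efficiency = 34/40 = 17/20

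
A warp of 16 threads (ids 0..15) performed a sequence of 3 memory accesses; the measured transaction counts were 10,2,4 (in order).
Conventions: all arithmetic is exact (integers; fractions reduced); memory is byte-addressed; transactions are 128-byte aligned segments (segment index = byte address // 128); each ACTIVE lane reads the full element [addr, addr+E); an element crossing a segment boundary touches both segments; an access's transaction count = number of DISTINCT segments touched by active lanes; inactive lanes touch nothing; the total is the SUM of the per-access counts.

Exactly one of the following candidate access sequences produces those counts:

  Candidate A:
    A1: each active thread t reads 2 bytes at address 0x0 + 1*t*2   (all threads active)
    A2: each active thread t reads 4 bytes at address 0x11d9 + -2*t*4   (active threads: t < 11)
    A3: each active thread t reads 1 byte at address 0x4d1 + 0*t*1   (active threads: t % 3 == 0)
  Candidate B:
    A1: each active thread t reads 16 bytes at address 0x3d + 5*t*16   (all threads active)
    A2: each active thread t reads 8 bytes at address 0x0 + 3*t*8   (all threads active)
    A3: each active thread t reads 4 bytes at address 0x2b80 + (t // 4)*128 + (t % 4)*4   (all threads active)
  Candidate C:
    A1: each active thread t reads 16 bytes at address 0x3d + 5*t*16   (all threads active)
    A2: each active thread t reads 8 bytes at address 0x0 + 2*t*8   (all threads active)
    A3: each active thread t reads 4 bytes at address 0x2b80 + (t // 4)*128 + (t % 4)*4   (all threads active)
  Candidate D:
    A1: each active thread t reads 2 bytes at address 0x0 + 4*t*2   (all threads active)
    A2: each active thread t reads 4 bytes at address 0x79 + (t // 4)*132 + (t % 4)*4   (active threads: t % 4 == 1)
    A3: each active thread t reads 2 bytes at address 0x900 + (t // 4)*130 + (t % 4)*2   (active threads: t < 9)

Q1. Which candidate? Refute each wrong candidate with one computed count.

A: A1 gives 1 transaction, not 10
B: A2 gives 3 transactions, not 2
D: A1 gives 1 transaction, not 10
C: all counts match (10,2,4)

Answer: C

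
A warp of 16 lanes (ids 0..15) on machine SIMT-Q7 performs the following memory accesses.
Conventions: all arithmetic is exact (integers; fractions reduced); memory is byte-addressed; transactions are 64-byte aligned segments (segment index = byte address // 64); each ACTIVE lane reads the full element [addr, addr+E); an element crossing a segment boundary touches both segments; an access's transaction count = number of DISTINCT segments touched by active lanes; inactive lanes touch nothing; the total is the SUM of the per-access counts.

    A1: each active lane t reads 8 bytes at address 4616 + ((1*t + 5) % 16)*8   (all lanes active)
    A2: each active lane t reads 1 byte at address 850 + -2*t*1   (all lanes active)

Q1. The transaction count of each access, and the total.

A1: 3 transactions
A2: 2 transactions

Answer: 3,2; total 5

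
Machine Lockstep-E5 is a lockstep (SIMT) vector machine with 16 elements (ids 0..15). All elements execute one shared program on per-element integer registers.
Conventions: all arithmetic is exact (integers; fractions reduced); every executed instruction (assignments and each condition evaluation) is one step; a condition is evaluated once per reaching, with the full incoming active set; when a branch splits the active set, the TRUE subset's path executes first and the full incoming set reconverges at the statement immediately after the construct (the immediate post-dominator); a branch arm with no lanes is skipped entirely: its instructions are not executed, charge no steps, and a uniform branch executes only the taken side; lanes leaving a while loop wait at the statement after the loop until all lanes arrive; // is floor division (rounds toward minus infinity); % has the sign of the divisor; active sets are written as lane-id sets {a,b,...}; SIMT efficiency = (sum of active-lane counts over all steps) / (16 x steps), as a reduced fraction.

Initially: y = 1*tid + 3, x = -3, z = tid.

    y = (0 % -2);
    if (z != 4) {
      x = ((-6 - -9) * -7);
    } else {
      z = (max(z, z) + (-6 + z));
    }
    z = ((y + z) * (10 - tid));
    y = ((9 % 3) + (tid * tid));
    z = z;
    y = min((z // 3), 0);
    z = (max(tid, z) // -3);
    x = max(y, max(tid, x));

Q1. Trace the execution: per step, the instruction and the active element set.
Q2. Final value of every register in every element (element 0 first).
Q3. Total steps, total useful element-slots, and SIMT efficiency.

step 0: y <- (0 % -2)                {0,1,2,3,4,5,6,7,8,9,10,11,12,13,14,15}
step 1: eval (z != 4)                {0,1,2,3,4,5,6,7,8,9,10,11,12,13,14,15}
step 2: x <- ((-6 - -9) * -7)        {0,1,2,3,5,6,7,8,9,10,11,12,13,14,15}
step 3: z <- (max(z, z) + (-6 + z))  {4}
step 4: z <- ((y + z) * (10 - tid))  {0,1,2,3,4,5,6,7,8,9,10,11,12,13,14,15}
step 5: y <- ((9 % 3) + (tid * tid)) {0,1,2,3,4,5,6,7,8,9,10,11,12,13,14,15}
step 6: z <- z                       {0,1,2,3,4,5,6,7,8,9,10,11,12,13,14,15}
step 7: y <- min((z // 3), 0)        {0,1,2,3,4,5,6,7,8,9,10,11,12,13,14,15}
step 8: z <- (max(tid, z) // -3)     {0,1,2,3,4,5,6,7,8,9,10,11,12,13,14,15}
step 9: x <- max(y, max(tid, x))     {0,1,2,3,4,5,6,7,8,9,10,11,12,13,14,15}

Answer: 10 steps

y: 0,0,0,0,0,0,0,0,0,0,0,-4,-8,-13,-19,-25
x: 0,1,2,3,4,5,6,7,8,9,10,11,12,13,14,15
z: 0,-3,-6,-7,-4,-9,-8,-7,-6,-3,-4,-4,-4,-5,-5,-5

steps = 10; useful = 144; efficiency = 144/160 = 9/10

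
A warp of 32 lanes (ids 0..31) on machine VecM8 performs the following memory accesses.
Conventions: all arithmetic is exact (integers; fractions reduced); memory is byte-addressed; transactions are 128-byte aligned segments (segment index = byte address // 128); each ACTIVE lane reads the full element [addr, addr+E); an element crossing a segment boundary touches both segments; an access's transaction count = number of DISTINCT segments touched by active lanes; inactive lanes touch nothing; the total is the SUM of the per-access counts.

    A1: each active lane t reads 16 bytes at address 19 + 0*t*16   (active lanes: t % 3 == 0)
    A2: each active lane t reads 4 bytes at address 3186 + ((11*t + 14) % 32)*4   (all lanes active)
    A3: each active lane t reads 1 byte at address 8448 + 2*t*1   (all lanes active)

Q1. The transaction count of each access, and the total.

A1: 1 transaction
A2: 2 transactions
A3: 1 transaction

Answer: 1,2,1; total 4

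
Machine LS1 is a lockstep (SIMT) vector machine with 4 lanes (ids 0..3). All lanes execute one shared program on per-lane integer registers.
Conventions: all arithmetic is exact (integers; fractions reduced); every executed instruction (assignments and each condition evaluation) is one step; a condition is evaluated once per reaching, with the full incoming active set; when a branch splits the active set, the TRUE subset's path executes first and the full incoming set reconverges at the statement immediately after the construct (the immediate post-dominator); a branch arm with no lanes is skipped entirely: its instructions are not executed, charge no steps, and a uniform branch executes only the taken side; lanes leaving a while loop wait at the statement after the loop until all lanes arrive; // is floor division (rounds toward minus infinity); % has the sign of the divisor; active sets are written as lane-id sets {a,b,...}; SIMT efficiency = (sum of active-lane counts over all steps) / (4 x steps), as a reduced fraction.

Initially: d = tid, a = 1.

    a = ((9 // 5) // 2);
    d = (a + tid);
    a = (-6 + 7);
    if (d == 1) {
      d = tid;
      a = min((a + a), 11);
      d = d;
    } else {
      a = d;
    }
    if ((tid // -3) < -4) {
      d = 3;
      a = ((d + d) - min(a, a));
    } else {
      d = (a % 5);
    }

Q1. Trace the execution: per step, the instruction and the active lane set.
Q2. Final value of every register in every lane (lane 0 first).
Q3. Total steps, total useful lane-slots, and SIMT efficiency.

step 0: a <- ((9 // 5) // 2)         {0,1,2,3}
step 1: d <- (a + tid)               {0,1,2,3}
step 2: a <- (-6 + 7)                {0,1,2,3}
step 3: eval (d == 1)                {0,1,2,3}
step 4: d <- tid                     {1}
step 5: a <- min((a + a), 11)        {1}
step 6: d <- d                       {1}
step 7: a <- d                       {0,2,3}
step 8: eval ((tid // -3) < -4)      {0,1,2,3}
step 9: d <- (a % 5)                 {0,1,2,3}

Answer: 10 steps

d: 0,2,2,3
a: 0,2,2,3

steps = 10; useful = 30; efficiency = 30/40 = 3/4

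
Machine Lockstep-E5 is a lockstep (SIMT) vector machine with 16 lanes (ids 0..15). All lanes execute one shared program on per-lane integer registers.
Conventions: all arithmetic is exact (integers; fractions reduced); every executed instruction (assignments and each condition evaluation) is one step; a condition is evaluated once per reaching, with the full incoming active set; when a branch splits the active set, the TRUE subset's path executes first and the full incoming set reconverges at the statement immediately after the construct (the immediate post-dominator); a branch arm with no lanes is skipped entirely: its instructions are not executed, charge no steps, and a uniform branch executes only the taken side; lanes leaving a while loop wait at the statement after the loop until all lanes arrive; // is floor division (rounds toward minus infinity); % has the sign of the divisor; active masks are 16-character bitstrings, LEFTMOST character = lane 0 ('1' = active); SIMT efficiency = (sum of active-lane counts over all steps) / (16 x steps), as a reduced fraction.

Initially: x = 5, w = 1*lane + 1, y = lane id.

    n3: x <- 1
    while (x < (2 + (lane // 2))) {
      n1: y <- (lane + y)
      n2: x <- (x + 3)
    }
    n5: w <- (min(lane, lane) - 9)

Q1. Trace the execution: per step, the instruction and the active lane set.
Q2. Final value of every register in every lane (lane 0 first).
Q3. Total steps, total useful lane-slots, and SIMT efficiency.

step 0: x <- 1                       1111111111111111
step 1: eval (x < (2 + (lane // 2))) 1111111111111111
step 2: y <- (lane + y)              1111111111111111
step 3: x <- (x + 3)                 1111111111111111
step 4: eval (x < (2 + (lane // 2))) 1111111111111111
step 5: y <- (lane + y)              0000001111111111
step 6: x <- (x + 3)                 0000001111111111
step 7: eval (x < (2 + (lane // 2))) 0000001111111111
step 8: y <- (lane + y)              0000000000001111
step 9: x <- (x + 3)                 0000000000001111
step 10: eval (x < (2 + (lane // 2))) 0000000000001111
step 11: w <- (min(lane, lane) - 9)   1111111111111111

Answer: 12 steps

x: 4,4,4,4,4,4,7,7,7,7,7,7,10,10,10,10
w: -9,-8,-7,-6,-5,-4,-3,-2,-1,0,1,2,3,4,5,6
y: 0,2,4,6,8,10,18,21,24,27,30,33,48,52,56,60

steps = 12; useful = 138; efficiency = 138/192 = 23/32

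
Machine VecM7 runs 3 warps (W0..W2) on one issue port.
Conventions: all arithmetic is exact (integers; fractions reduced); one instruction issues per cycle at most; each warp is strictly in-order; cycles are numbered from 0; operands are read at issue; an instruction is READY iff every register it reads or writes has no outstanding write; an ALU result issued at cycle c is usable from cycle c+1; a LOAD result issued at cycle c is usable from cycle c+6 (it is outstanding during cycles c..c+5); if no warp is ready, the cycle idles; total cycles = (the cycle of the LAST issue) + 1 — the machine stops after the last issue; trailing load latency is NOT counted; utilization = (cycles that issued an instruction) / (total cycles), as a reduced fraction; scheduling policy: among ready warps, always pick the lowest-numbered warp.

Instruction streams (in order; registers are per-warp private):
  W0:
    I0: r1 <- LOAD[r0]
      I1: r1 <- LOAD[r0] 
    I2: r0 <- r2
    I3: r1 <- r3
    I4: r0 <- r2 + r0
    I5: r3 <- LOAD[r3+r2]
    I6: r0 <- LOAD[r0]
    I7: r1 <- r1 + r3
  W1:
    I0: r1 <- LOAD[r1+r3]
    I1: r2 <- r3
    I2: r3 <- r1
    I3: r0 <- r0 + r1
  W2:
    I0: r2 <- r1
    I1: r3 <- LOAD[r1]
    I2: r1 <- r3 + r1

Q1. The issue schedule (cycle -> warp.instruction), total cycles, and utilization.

cycle 0: W0.I0
cycle 1: W1.I0
cycle 2: W1.I1
cycle 3: W2.I0
cycle 4: W2.I1
cycle 5: idle
cycle 6: W0.I1
cycle 7: W0.I2
cycle 8: W1.I2
cycle 9: W1.I3
cycle 10: W2.I2
cycle 11: idle
cycle 12: W0.I3
cycle 13: W0.I4
cycle 14: W0.I5
cycle 15: W0.I6
cycle 16: idle
cycle 17: idle
cycle 18: idle
cycle 19: idle
cycle 20: W0.I7

Answer: 21 cycles, utilization 5/7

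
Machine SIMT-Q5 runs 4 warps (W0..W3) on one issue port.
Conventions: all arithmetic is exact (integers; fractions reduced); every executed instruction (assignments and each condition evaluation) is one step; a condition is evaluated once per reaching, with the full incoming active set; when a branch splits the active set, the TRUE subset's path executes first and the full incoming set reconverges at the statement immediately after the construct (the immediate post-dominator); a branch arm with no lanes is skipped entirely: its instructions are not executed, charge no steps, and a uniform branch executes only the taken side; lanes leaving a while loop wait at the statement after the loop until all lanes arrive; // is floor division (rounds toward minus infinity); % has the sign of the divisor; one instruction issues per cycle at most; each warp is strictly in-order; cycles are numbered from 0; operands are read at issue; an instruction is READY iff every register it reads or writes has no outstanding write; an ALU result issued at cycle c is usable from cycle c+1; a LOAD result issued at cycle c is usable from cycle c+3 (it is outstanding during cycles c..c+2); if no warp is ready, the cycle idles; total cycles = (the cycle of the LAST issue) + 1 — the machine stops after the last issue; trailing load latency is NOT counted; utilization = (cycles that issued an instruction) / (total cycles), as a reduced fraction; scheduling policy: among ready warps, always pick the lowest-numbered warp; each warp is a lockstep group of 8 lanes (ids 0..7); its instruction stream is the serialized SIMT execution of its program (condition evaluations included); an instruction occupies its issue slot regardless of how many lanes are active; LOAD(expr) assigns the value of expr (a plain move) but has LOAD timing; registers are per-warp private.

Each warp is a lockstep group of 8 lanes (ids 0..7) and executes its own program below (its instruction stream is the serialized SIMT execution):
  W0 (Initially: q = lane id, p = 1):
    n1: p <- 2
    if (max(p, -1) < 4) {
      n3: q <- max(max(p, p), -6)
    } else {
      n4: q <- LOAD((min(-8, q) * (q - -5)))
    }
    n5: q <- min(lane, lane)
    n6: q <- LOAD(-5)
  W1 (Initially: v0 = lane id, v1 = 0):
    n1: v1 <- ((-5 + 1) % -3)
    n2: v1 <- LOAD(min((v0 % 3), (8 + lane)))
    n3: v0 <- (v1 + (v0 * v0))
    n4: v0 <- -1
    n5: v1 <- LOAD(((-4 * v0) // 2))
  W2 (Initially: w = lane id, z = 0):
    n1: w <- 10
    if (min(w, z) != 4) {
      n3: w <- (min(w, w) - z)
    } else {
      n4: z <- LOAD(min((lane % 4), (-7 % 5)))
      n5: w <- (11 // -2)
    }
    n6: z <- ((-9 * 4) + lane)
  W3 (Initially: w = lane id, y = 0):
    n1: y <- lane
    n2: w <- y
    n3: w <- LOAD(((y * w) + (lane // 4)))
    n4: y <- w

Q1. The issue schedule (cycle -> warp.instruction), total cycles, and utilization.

cycle 0: W0.I0
cycle 1: W0.I1
cycle 2: W0.I2
cycle 3: W0.I3
cycle 4: W0.I4
cycle 5: W1.I0
cycle 6: W1.I1
cycle 7: W2.I0
cycle 8: W2.I1
cycle 9: W1.I2
cycle 10: W1.I3
cycle 11: W1.I4
cycle 12: W2.I2
cycle 13: W2.I3
cycle 14: W3.I0
cycle 15: W3.I1
cycle 16: W3.I2
cycle 17: idle
cycle 18: idle
cycle 19: W3.I3

Answer: 20 cycles, utilization 9/10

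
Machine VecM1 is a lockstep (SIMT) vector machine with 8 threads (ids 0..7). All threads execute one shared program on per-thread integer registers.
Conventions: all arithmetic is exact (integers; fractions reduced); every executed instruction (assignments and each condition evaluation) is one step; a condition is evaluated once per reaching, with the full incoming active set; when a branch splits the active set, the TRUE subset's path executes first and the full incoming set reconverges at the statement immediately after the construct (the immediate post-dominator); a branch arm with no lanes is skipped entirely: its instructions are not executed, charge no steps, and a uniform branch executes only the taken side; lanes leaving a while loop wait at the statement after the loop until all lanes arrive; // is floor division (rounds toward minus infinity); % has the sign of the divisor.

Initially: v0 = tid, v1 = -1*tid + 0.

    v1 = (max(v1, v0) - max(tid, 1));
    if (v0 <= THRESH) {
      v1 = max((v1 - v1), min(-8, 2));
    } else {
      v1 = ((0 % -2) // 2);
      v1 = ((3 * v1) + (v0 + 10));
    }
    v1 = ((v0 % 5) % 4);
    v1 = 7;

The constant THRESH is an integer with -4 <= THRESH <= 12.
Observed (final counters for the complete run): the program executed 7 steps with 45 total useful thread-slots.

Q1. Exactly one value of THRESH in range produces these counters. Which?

Answer: THRESH = 2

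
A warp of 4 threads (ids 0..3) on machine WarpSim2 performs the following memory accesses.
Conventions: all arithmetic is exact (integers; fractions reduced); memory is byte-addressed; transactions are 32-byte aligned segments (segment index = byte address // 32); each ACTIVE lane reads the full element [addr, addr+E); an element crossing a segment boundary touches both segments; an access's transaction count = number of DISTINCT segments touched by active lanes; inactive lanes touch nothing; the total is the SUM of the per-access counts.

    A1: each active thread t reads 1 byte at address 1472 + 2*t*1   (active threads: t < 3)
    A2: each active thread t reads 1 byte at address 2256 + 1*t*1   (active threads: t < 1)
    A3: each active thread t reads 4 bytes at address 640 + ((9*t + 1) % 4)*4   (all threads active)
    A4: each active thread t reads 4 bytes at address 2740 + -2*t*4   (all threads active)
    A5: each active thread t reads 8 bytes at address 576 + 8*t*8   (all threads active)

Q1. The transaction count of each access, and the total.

A1: 1 transaction
A2: 1 transaction
A3: 1 transaction
A4: 2 transactions
A5: 4 transactions

Answer: 1,1,1,2,4; total 9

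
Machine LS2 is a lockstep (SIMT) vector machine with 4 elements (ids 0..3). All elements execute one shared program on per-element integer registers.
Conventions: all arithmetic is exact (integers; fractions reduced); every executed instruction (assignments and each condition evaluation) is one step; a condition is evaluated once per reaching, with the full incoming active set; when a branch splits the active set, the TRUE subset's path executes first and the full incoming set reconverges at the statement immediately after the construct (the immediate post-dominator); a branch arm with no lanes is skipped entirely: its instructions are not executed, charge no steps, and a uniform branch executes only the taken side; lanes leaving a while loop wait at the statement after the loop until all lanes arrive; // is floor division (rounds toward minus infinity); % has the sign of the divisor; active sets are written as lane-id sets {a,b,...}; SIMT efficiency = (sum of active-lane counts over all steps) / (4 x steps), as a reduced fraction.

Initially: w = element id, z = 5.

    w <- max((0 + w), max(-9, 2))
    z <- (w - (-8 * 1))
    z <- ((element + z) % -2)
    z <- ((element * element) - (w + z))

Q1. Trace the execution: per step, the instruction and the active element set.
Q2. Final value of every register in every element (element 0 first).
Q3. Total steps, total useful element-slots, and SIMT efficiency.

step 0: w <- max((0 + w), max(-9, 2)) {0,1,2,3}
step 1: z <- (w - (-8 * 1))          {0,1,2,3}
step 2: z <- ((element + z) % -2)    {0,1,2,3}
step 3: z <- ((element * element) - (w + z)) {0,1,2,3}

Answer: 4 steps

w: 2,2,2,3
z: -2,0,2,6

steps = 4; useful = 16; efficiency = 16/16 = 1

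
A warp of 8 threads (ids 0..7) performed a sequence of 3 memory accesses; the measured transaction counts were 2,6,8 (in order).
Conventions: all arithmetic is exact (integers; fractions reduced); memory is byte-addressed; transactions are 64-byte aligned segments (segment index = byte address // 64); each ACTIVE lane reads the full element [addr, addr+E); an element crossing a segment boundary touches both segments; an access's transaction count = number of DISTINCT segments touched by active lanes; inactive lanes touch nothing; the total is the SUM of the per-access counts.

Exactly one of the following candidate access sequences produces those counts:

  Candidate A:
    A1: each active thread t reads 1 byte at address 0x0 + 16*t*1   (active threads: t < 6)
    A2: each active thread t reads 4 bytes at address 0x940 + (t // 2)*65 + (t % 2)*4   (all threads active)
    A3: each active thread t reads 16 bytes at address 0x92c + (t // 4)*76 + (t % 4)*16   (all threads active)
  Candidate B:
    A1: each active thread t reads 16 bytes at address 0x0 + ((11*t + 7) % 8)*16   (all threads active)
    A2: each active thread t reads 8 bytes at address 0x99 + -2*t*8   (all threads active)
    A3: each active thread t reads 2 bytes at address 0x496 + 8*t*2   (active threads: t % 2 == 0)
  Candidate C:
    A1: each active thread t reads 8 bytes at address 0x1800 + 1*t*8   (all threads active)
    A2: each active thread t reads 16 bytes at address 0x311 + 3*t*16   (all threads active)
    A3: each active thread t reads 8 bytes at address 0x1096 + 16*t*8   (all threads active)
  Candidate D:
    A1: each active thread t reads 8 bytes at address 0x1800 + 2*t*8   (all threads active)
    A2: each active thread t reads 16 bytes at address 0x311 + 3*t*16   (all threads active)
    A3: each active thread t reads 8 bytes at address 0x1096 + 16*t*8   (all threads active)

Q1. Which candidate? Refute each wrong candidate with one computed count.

A: A2 gives 4 transactions, not 6
B: A2 gives 3 transactions, not 6
C: A1 gives 1 transaction, not 2
D: all counts match (2,6,8)

Answer: D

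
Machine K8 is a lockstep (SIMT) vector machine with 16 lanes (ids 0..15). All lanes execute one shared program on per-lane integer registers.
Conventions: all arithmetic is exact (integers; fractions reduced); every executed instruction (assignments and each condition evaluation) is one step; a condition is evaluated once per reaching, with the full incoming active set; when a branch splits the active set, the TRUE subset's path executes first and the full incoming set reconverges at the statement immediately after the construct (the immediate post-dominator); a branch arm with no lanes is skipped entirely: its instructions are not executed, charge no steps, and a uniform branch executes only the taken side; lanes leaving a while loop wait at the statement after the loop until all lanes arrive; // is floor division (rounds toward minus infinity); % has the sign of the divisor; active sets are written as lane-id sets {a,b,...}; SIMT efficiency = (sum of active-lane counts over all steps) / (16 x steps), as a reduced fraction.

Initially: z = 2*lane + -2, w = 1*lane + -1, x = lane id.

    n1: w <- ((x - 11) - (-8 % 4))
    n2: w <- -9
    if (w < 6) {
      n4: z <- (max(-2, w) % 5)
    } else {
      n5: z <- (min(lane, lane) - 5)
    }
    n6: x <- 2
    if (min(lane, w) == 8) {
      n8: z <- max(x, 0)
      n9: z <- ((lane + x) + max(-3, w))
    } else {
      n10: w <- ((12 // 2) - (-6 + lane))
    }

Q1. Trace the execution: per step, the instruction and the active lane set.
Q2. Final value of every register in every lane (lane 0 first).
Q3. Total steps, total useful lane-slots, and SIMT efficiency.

step 0: w <- ((x - 11) - (-8 % 4))   {0,1,2,3,4,5,6,7,8,9,10,11,12,13,14,15}
step 1: w <- -9                      {0,1,2,3,4,5,6,7,8,9,10,11,12,13,14,15}
step 2: eval (w < 6)                 {0,1,2,3,4,5,6,7,8,9,10,11,12,13,14,15}
step 3: z <- (max(-2, w) % 5)        {0,1,2,3,4,5,6,7,8,9,10,11,12,13,14,15}
step 4: x <- 2                       {0,1,2,3,4,5,6,7,8,9,10,11,12,13,14,15}
step 5: eval (min(lane, w) == 8)     {0,1,2,3,4,5,6,7,8,9,10,11,12,13,14,15}
step 6: w <- ((12 // 2) - (-6 + lane)) {0,1,2,3,4,5,6,7,8,9,10,11,12,13,14,15}

Answer: 7 steps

z: 3,3,3,3,3,3,3,3,3,3,3,3,3,3,3,3
w: 12,11,10,9,8,7,6,5,4,3,2,1,0,-1,-2,-3
x: 2,2,2,2,2,2,2,2,2,2,2,2,2,2,2,2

steps = 7; useful = 112; efficiency = 112/112 = 1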